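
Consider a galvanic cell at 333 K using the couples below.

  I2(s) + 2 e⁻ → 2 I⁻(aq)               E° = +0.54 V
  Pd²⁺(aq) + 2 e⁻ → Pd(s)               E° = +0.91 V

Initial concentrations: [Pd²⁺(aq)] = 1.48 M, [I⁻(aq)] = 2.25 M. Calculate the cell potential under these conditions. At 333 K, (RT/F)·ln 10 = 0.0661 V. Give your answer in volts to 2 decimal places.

Pd²⁺/Pd is reduced (cathode, E° = +0.91 V) and I₂/I⁻ is oxidized (anode).
E°cell = +0.91 − (+0.54) = +0.37 V, with n = 2 electrons transferred.
For the overall reaction Pd²⁺(aq) + 2 I⁻(aq) → Pd(s) + I2(s), Q = 1 / ([Pd²⁺(aq)]·[I⁻(aq)]^2) = 0.133, giving log Q = −0.875.
By the Nernst equation, E = +0.37 − (0.0661/2)·(−0.875) = +0.40 V.

+0.40 V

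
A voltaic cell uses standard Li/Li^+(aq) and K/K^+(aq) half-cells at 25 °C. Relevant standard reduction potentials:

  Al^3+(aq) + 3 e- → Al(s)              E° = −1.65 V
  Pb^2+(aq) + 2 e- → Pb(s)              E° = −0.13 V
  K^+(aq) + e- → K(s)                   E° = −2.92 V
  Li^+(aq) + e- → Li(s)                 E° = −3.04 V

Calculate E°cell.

Of the two couples in this cell, the one with the more positive reduction potential is reduced at the cathode: here that is K⁺/K (−2.92 V); Li⁺/Li (−3.04 V) is the anode.
E°cell = E°(cathode) − E°(anode) = −2.92 − (−3.04) = +0.12 V.

+0.12 V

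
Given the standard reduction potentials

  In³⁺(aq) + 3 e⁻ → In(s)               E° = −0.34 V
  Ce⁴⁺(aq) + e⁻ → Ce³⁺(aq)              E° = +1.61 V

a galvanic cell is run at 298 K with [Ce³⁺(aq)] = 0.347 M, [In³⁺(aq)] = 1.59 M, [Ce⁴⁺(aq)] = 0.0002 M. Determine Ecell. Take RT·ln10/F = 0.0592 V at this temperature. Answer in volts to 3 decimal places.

+1.754 V

Since E°(Ce⁴⁺/Ce³⁺) > E°(In³⁺/In), Ce⁴⁺/Ce³⁺ serves as the cathode.
E°cell = +1.61 − (−0.34) = +1.95 V, with n = 3 electrons transferred.
For the overall reaction 3 Ce⁴⁺(aq) + In(s) → 3 Ce³⁺(aq) + In³⁺(aq), Q = ([Ce³⁺(aq)]^3·[In³⁺(aq)]) / [Ce⁴⁺(aq)]^3 = 8.3×10^9, giving log Q = 9.919.
By the Nernst equation, E = +1.95 − (0.0592/3)·(9.919) = +1.754 V.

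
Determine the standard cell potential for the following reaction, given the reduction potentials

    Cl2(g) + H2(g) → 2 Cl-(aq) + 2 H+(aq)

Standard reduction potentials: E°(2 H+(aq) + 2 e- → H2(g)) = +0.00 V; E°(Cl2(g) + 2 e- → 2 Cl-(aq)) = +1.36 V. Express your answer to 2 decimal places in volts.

Cl2(g) gains electrons, so the Cl₂/Cl⁻ couple is the cathode; the 2H⁺/H₂ couple is the anode.
E°cell = E°(cathode) − E°(anode) = +1.36 − (+0.00) = +1.36 V.

+1.36 V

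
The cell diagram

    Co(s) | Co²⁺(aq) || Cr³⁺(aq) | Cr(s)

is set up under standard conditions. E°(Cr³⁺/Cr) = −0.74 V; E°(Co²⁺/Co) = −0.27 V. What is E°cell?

−0.47 V

By convention the left-hand electrode in cell notation is the anode (oxidation) and the right-hand electrode is the cathode (reduction).
E°cell = E°(right) − E°(left) = −0.74 − (−0.27) = −0.47 V.
The negative sign shows that, as written, the cell would require an external voltage to drive the reaction.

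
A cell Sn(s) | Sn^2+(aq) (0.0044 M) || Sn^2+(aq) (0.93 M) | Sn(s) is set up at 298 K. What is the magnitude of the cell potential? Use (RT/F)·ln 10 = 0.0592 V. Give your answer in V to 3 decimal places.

For a concentration cell E°cell = 0, since both electrodes use the same couple.
The compartment with the higher Sn^2+(aq) concentration (0.93 M) acts as the cathode; ions are reduced there and produced at the dilute (0.0044 M) anode.
With n = 2, Ecell = −(0.0592/2)·log([dilute]/[conc]) = −(0.0592/2)·log(0.0044/0.93) = +0.069 V.

0.069 V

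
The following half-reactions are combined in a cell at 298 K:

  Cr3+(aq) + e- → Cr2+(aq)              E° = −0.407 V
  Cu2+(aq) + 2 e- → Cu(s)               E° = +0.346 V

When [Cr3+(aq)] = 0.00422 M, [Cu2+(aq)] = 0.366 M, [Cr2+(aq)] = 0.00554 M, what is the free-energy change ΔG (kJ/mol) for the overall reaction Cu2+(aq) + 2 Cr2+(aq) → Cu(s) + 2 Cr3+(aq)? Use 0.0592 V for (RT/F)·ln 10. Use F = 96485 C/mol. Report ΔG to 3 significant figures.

−144 kJ/mol

E°cell = +0.346 − (−0.407) = +0.753 V; the balanced reaction transfers n = 2 electrons.
Q = [Cr3+(aq)]^2 / ([Cu2+(aq)]·[Cr2+(aq)]^2) = 1.59, so log Q = 0.200 and E = +0.753 − (0.0592/2)(0.200) = +0.7471 V.
Finally ΔG = −nFE = −(2)(96485 C/mol)(+0.7471 V) = −144 kJ/mol.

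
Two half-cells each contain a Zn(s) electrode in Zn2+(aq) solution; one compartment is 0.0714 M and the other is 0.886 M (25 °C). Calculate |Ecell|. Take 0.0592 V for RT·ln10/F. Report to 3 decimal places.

For a concentration cell E°cell = 0, since both electrodes use the same couple.
The compartment with the higher Zn2+(aq) concentration (0.886 M) acts as the cathode; ions are reduced there and produced at the dilute (0.0714 M) anode.
With n = 2, Ecell = −(0.0592/2)·log([dilute]/[conc]) = −(0.0592/2)·log(0.0714/0.886) = +0.032 V.

0.032 V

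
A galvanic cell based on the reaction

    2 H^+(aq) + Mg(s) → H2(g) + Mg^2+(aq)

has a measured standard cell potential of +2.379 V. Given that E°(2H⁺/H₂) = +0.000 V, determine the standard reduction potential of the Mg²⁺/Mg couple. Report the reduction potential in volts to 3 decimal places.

−2.379 V

In the reaction as written the 2H⁺/H₂ couple is reduced (cathode) and Mg²⁺/Mg is oxidized (anode), so E°cell = E°(2H⁺/H₂) − E°(Mg²⁺/Mg).
E°(Mg²⁺/Mg) = E°(cathode) − E°cell = +0.000 − (+2.379) = −2.379 V.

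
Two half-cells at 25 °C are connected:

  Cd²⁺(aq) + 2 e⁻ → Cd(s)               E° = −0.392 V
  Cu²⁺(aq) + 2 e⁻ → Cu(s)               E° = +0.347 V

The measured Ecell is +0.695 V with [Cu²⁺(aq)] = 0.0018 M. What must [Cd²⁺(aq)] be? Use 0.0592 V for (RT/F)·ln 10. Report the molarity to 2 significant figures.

The Cu²⁺/Cu couple has the larger reduction potential, so it is the cathode: E°cell = +0.347 − (−0.392) = +0.739 V and n = 2.
Since E = E° − (0.0592/n)·log Q, log Q = n(E° − E)/0.0592 = 1.486.
Balancing electrons gives Cu²⁺(aq) + Cd(s) → Cu(s) + Cd²⁺(aq); thus Q = [Cd²⁺(aq)] / [Cu²⁺(aq)].
Solving for the unknown gives log [Cd²⁺(aq)] = −1.259, so [Cd²⁺(aq)] ≈ 0.055 M.

0.055 M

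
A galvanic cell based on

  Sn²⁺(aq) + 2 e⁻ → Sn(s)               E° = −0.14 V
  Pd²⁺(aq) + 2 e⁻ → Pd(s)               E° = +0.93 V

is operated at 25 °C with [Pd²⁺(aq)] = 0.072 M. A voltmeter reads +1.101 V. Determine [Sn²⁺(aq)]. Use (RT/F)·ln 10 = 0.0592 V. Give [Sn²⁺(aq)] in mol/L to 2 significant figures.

0.0065 M

The Pd²⁺/Pd couple has the larger reduction potential, so it is the cathode: E°cell = +0.93 − (−0.14) = +1.07 V and n = 2.
From the Nernst equation, log Q = n(E° − E)/0.0592 = 2·(+1.07 − (+1.101))/0.0592 = −1.047.
For Pd²⁺(aq) + Sn(s) → Pd(s) + Sn²⁺(aq), the reaction quotient is Q = [Sn²⁺(aq)] / [Pd²⁺(aq)].
Substituting the known concentrations and solving, log [Sn²⁺(aq)] = −2.190 and [Sn²⁺(aq)] = 0.0065 M.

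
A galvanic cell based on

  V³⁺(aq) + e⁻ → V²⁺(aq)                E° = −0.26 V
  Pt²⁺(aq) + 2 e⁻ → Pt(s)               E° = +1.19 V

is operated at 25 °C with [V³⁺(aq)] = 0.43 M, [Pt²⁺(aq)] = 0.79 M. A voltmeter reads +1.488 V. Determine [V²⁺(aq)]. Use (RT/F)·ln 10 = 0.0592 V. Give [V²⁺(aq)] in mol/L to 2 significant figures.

The Pt²⁺/Pt couple has the larger reduction potential, so it is the cathode: E°cell = +1.19 − (−0.26) = +1.45 V and n = 2.
From the Nernst equation, log Q = n(E° − E)/0.0592 = 2·(+1.45 − (+1.488))/0.0592 = −1.284.
For Pt²⁺(aq) + 2 V²⁺(aq) → Pt(s) + 2 V³⁺(aq), the reaction quotient is Q = [V³⁺(aq)]^2 / ([Pt²⁺(aq)]·[V²⁺(aq)]^2).
Solving for the unknown gives log [V²⁺(aq)] = 0.327, so [V²⁺(aq)] ≈ 2.1 M.

2.1 M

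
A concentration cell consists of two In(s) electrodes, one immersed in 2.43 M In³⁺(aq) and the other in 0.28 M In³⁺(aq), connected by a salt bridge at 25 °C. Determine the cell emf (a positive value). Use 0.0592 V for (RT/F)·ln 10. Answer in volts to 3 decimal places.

0.019 V

For a concentration cell E°cell = 0, since both electrodes use the same couple.
The compartment with the higher In³⁺(aq) concentration (2.43 M) acts as the cathode; ions are reduced there and produced at the dilute (0.28 M) anode.
With n = 3, Ecell = −(0.0592/3)·log([dilute]/[conc]) = −(0.0592/3)·log(0.28/2.43) = +0.019 V.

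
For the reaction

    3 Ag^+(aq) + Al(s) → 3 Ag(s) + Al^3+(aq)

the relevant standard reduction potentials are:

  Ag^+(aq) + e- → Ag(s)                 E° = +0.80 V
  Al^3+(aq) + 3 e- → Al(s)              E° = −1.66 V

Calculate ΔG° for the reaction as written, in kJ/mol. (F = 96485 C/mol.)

In the reaction as written Ag^+(aq) is reduced, so the Ag⁺/Ag couple is the cathode and Al³⁺/Al is the anode.
E°cell = +0.80 − (−1.66) = +2.46 V; balancing electrons gives n = 3.
ΔG° = −nFE°cell = −(3)(96485)(+2.46) J/mol = −712 kJ/mol.

−712 kJ/mol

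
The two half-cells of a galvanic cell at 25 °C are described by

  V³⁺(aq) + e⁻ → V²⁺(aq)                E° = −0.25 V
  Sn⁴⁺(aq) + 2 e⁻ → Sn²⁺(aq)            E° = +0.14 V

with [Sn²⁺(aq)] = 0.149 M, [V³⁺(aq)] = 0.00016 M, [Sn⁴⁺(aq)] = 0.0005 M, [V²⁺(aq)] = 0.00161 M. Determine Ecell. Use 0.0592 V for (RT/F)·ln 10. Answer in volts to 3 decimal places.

+0.376 V

Sn⁴⁺/Sn²⁺ is reduced (cathode, E° = +0.14 V) and V³⁺/V²⁺ is oxidized (anode).
The standard potential is +0.14 − (−0.25) = +0.39 V and the balanced reaction transfers n = 2 electrons.
For the overall reaction Sn⁴⁺(aq) + 2 V²⁺(aq) → Sn²⁺(aq) + 2 V³⁺(aq), Q = ([Sn²⁺(aq)]·[V³⁺(aq)]^2) / ([Sn⁴⁺(aq)]·[V²⁺(aq)]^2) = 2.94, giving log Q = 0.469.
By the Nernst equation, E = +0.39 − (0.0592/2)·(0.469) = +0.376 V.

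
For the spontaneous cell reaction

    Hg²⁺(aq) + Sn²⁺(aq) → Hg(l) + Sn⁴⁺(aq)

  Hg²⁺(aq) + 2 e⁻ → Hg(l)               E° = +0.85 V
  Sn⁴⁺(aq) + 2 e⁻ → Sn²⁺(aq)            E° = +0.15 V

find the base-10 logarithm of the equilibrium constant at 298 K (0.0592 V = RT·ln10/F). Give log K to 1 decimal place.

log K = 23.6

The Hg²⁺/Hg couple is reduced (cathode); E°cell = +0.85 − (+0.15) = +0.70 V with n = 2.
At equilibrium E = 0, so log K = nE°cell / 0.0592 = (2)(+0.70) / 0.0592 = 23.6.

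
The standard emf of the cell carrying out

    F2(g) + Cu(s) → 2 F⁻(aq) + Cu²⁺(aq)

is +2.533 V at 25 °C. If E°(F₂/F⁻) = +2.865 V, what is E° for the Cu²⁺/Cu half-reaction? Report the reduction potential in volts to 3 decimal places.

+0.332 V

In the reaction as written the F₂/F⁻ couple is reduced (cathode) and Cu²⁺/Cu is oxidized (anode), so E°cell = E°(F₂/F⁻) − E°(Cu²⁺/Cu).
E°(Cu²⁺/Cu) = E°(cathode) − E°cell = +2.865 − (+2.533) = +0.332 V.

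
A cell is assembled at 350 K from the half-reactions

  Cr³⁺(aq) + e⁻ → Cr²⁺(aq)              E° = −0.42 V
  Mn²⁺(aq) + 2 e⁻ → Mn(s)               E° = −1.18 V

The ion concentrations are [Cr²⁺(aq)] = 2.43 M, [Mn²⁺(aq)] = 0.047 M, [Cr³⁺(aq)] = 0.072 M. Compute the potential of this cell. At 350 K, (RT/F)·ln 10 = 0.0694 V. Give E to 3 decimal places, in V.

Since E°(Cr³⁺/Cr²⁺) > E°(Mn²⁺/Mn), Cr³⁺/Cr²⁺ serves as the cathode.
The standard potential is −0.42 − (−1.18) = +0.76 V and the balanced reaction transfers n = 2 electrons.
Balancing gives 2 Cr³⁺(aq) + Mn(s) → 2 Cr²⁺(aq) + Mn²⁺(aq); hence Q = ([Cr²⁺(aq)]^2·[Mn²⁺(aq)]) / [Cr³⁺(aq)]^2 = 53.5 (log Q = 1.729).
E = E° − (0.0694/n)·log Q = +0.76 − (0.0694/2)(1.729) = +0.700 V.

+0.700 V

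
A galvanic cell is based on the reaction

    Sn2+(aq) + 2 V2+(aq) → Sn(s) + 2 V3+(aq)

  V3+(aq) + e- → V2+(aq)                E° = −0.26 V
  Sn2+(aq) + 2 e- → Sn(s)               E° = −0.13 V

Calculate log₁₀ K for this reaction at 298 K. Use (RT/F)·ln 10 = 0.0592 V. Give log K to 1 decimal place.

log K = 4.4

The Sn²⁺/Sn couple is reduced (cathode); E°cell = −0.13 − (−0.26) = +0.13 V with n = 2.
At equilibrium E = 0, so log K = nE°cell / 0.0592 = (2)(+0.13) / 0.0592 = 4.4.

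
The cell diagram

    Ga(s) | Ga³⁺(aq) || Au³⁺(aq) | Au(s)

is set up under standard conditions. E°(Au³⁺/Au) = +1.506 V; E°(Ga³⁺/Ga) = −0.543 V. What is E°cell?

+2.049 V

By convention the left-hand electrode in cell notation is the anode (oxidation) and the right-hand electrode is the cathode (reduction).
E°cell = E°(right) − E°(left) = +1.506 − (−0.543) = +2.049 V.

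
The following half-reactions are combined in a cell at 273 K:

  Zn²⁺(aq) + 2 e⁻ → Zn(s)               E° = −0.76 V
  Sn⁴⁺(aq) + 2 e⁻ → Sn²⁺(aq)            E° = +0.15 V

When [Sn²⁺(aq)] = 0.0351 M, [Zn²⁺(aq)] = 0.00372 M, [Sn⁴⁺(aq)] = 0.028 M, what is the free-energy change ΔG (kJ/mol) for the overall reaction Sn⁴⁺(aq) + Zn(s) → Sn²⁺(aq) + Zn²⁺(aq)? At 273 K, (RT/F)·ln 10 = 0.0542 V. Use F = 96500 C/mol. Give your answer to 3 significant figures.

−188 kJ/mol

The standard cell potential is +0.15 − (−0.76) = +0.91 V, with n = 2 electrons in the balanced equation.
The reaction quotient is ([Sn²⁺(aq)]·[Zn²⁺(aq)]) / [Sn⁴⁺(aq)] = 0.00466; by Nernst, E = +0.91 − (0.0542/2)(−2.331) = +0.9732 V.
Finally ΔG = −nFE = −(2)(96500 C/mol)(+0.9732 V) = −188 kJ/mol.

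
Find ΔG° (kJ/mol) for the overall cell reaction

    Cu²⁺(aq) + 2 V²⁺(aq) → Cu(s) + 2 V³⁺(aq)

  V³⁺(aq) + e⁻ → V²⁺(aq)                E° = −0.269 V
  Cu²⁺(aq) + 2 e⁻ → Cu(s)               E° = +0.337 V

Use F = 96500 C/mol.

−117 kJ/mol

In the reaction as written Cu²⁺(aq) is reduced, so the Cu²⁺/Cu couple is the cathode and V³⁺/V²⁺ is the anode.
E°cell = +0.337 − (−0.269) = +0.606 V; balancing electrons gives n = 2.
ΔG° = −nFE°cell = −(2)(96500)(+0.606) J/mol = −117 kJ/mol.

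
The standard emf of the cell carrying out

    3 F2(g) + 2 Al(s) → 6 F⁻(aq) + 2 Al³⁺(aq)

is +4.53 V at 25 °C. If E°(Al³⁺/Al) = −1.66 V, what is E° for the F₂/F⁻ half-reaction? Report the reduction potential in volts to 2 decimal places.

+2.87 V

In the reaction as written the F₂/F⁻ couple is reduced (cathode) and Al³⁺/Al is oxidized (anode), so E°cell = E°(F₂/F⁻) − E°(Al³⁺/Al).
E°(F₂/F⁻) = E°cell + E°(anode) = +4.53 + (−1.66) = +2.87 V.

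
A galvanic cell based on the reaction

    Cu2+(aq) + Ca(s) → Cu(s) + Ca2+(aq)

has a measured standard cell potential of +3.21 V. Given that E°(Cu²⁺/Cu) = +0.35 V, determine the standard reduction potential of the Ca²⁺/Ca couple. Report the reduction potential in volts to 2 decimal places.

−2.86 V

In the reaction as written the Cu²⁺/Cu couple is reduced (cathode) and Ca²⁺/Ca is oxidized (anode), so E°cell = E°(Cu²⁺/Cu) − E°(Ca²⁺/Ca).
E°(Ca²⁺/Ca) = E°(cathode) − E°cell = +0.35 − (+3.21) = −2.86 V.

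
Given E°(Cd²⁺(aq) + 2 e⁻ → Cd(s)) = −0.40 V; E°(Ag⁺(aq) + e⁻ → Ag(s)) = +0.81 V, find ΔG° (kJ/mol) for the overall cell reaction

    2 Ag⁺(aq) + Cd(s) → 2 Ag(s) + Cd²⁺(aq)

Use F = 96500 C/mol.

−234 kJ/mol

In the reaction as written Ag⁺(aq) is reduced, so the Ag⁺/Ag couple is the cathode and Cd²⁺/Cd is the anode.
E°cell = +0.81 − (−0.40) = +1.21 V; balancing electrons gives n = 2.
ΔG° = −nFE°cell = −(2)(96500)(+1.21) J/mol = −234 kJ/mol.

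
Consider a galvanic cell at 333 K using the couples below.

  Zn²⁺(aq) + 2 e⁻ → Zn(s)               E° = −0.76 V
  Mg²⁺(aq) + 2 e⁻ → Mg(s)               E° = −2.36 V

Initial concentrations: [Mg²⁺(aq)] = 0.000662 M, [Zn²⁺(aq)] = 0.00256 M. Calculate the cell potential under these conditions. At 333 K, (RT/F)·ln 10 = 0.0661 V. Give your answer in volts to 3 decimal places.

Zn²⁺/Zn is reduced (cathode, E° = −0.76 V) and Mg²⁺/Mg is oxidized (anode).
E°cell = −0.76 − (−2.36) = +1.60 V, with n = 2 electrons transferred.
Balancing gives Zn²⁺(aq) + Mg(s) → Zn(s) + Mg²⁺(aq); hence Q = [Mg²⁺(aq)] / [Zn²⁺(aq)] = 0.259 (log Q = −0.587).
E = E° − (0.0661/n)·log Q = +1.60 − (0.0661/2)(−0.587) = +1.619 V.

+1.619 V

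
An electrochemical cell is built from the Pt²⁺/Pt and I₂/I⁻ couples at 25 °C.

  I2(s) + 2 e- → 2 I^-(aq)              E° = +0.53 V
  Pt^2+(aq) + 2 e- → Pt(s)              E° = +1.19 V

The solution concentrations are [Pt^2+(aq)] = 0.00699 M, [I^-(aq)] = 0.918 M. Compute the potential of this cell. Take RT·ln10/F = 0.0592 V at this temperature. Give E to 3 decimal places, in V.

+0.594 V

Pt²⁺/Pt is reduced (cathode, E° = +1.19 V) and I₂/I⁻ is oxidized (anode).
E°cell = +1.19 − (+0.53) = +0.66 V, with n = 2 electrons transferred.
The balanced reaction is Pt^2+(aq) + 2 I^-(aq) → Pt(s) + I2(s), so Q = 1 / ([Pt^2+(aq)]·[I^-(aq)]^2) = 170 and log Q = 2.230.
Applying E = E° − (RT ln10/nF)·log Q gives +0.66 − (0.0592/2)(2.230) = +0.594 V.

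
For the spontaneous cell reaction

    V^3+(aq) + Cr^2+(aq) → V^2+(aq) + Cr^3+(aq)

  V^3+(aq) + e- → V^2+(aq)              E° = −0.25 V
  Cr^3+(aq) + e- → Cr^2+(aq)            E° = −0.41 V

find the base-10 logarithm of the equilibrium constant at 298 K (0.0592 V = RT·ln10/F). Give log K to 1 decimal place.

The V³⁺/V²⁺ couple is reduced (cathode); E°cell = −0.25 − (−0.41) = +0.16 V with n = 1.
At equilibrium E = 0, so log K = nE°cell / 0.0592 = (1)(+0.16) / 0.0592 = 2.7.

log K = 2.7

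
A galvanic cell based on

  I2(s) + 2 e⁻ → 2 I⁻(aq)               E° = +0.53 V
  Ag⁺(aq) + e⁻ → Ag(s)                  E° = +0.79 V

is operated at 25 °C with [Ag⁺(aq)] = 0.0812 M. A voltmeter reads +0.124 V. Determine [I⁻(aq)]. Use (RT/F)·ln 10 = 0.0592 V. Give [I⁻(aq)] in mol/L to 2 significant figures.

The Ag⁺/Ag couple has the larger reduction potential, so it is the cathode: E°cell = +0.79 − (+0.53) = +0.26 V and n = 2.
Since E = E° − (0.0592/n)·log Q, log Q = n(E° − E)/0.0592 = 4.595.
Balancing electrons gives 2 Ag⁺(aq) + 2 I⁻(aq) → 2 Ag(s) + I2(s); thus Q = 1 / ([Ag⁺(aq)]^2·[I⁻(aq)]^2).
Solving for the unknown gives log [I⁻(aq)] = −1.207, so [I⁻(aq)] ≈ 0.062 M.

0.062 M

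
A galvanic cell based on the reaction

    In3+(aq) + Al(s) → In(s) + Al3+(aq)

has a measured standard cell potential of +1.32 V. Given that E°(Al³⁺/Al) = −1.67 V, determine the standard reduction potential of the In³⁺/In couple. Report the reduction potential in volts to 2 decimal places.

In the reaction as written the In³⁺/In couple is reduced (cathode) and Al³⁺/Al is oxidized (anode), so E°cell = E°(In³⁺/In) − E°(Al³⁺/Al).
E°(In³⁺/In) = E°cell + E°(anode) = +1.32 + (−1.67) = −0.35 V.

−0.35 V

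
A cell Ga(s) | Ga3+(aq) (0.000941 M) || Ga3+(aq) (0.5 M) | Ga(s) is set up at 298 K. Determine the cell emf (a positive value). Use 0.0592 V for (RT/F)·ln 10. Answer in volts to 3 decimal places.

0.054 V

For a concentration cell E°cell = 0, since both electrodes use the same couple.
The compartment with the higher Ga3+(aq) concentration (0.5 M) acts as the cathode; ions are reduced there and produced at the dilute (0.000941 M) anode.
With n = 3, Ecell = −(0.0592/3)·log([dilute]/[conc]) = −(0.0592/3)·log(0.000941/0.5) = +0.054 V.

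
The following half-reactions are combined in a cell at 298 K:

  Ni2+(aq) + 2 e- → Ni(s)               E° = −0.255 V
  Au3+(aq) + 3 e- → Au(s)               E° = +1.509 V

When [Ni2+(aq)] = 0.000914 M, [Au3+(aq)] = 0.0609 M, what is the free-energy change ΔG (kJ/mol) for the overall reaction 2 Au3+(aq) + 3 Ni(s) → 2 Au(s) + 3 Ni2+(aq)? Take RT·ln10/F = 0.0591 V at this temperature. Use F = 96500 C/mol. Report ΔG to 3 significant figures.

E°cell = +1.509 − (−0.255) = +1.764 V; the balanced reaction transfers n = 6 electrons.
The reaction quotient is [Ni2+(aq)]^3 / [Au3+(aq)]^2 = 2.06×10^−7; by Nernst, E = +1.764 − (0.0591/6)(−6.686) = +1.8299 V.
Then ΔG = −nFE = −6 × 96500 × +1.8299 J/mol = −1060 kJ/mol.

−1060 kJ/mol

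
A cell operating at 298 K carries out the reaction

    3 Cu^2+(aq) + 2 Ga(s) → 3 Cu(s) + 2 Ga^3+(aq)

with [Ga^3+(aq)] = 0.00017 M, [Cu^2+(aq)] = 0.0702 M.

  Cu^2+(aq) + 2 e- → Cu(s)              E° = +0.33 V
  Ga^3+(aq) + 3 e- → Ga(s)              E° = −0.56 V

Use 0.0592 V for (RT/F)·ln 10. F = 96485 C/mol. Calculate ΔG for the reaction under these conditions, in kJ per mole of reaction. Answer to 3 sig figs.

−539 kJ/mol

The standard cell potential is +0.33 − (−0.56) = +0.89 V, with n = 6 electrons in the balanced equation.
The reaction quotient is [Ga^3+(aq)]^2 / [Cu^2+(aq)]^3 = 8.35×10^−5; by Nernst, E = +0.89 − (0.0592/6)(−4.078) = +0.9302 V.
Finally ΔG = −nFE = −(6)(96485 C/mol)(+0.9302 V) = −539 kJ/mol.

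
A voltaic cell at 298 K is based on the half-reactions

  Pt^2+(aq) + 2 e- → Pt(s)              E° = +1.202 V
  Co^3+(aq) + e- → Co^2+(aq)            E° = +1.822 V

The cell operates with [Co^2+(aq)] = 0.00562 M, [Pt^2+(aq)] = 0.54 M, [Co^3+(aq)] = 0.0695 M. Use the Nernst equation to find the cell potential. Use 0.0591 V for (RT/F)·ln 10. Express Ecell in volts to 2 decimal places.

+0.69 V

Since E°(Co³⁺/Co²⁺) > E°(Pt²⁺/Pt), Co³⁺/Co²⁺ serves as the cathode.
E°cell = E°cat − E°an = +1.822 − (+1.202) = +0.620 V; n = 2.
For the overall reaction 2 Co^3+(aq) + Pt(s) → 2 Co^2+(aq) + Pt^2+(aq), Q = ([Co^2+(aq)]^2·[Pt^2+(aq)]) / [Co^3+(aq)]^2 = 0.00353, giving log Q = −2.452.
By the Nernst equation, E = +0.620 − (0.0591/2)·(−2.452) = +0.69 V.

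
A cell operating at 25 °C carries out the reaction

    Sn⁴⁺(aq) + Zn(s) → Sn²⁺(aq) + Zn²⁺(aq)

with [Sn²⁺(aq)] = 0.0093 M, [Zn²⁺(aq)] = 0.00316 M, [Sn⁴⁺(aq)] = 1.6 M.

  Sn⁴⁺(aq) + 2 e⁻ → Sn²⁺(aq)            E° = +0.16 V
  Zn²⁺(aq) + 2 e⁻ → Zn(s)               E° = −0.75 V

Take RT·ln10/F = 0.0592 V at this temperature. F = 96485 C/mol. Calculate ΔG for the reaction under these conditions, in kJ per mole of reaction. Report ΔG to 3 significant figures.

−203 kJ/mol

With Sn⁴⁺/Sn²⁺ reduced at the cathode, E°cell = +0.16 − (−0.75) = +0.91 V and n = 2.
Q = ([Sn²⁺(aq)]·[Zn²⁺(aq)]) / [Sn⁴⁺(aq)] = 1.84×10^−5, so log Q = −4.736 and E = +0.91 − (0.0592/2)(−4.736) = +1.0502 V.
ΔG = −nFE = −(2)(96485)(+1.0502) J/mol = −203 kJ/mol.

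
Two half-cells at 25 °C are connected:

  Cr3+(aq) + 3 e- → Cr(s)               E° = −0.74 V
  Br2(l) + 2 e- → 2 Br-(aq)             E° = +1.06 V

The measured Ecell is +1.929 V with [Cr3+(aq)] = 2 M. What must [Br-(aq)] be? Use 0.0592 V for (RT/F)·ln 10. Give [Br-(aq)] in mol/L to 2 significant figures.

0.0053 M

With Br₂/Br⁻ at the cathode and Cr³⁺/Cr at the anode, E°cell = +1.06 − (−0.74) = +1.80 V (n = 6).
From the Nernst equation, log Q = n(E° − E)/0.0592 = 6·(+1.80 − (+1.929))/0.0592 = −13.074.
The balanced reaction is 3 Br2(l) + 2 Cr(s) → 6 Br-(aq) + 2 Cr3+(aq), so Q = [Br-(aq)]^6·[Cr3+(aq)]^2.
Isolating [Br-(aq)] in Q = 10^{−13.074} yields log [Br-(aq)] = −2.279, i.e. 0.0053 M.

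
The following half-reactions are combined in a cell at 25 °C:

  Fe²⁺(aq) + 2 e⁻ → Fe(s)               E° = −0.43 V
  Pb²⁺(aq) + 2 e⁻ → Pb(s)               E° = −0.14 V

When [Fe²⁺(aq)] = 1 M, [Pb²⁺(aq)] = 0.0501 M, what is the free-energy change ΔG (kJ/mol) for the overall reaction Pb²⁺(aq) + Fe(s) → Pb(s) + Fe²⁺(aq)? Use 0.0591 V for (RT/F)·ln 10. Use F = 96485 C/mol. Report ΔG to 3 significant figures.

E°cell = −0.14 − (−0.43) = +0.29 V; the balanced reaction transfers n = 2 electrons.
Q = [Fe²⁺(aq)] / [Pb²⁺(aq)] = 20, so log Q = 1.300 and E = +0.29 − (0.0591/2)(1.300) = +0.2516 V.
Finally ΔG = −nFE = −(2)(96485 C/mol)(+0.2516 V) = −48.6 kJ/mol.

−48.6 kJ/mol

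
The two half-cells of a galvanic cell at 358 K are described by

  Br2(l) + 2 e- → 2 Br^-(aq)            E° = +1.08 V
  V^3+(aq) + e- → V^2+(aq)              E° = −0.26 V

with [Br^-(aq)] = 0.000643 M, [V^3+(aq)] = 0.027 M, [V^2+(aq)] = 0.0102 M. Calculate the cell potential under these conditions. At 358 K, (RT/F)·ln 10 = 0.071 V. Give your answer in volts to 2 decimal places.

Br₂/Br⁻ is reduced (cathode, E° = +1.08 V) and V³⁺/V²⁺ is oxidized (anode).
The standard potential is +1.08 − (−0.26) = +1.34 V and the balanced reaction transfers n = 2 electrons.
For the overall reaction Br2(l) + 2 V^2+(aq) → 2 Br^-(aq) + 2 V^3+(aq), Q = ([Br^-(aq)]^2·[V^3+(aq)]^2) / [V^2+(aq)]^2 = 2.9×10^−6, giving log Q = −5.538.
By the Nernst equation, E = +1.34 − (0.071/2)·(−5.538) = +1.54 V.

+1.54 V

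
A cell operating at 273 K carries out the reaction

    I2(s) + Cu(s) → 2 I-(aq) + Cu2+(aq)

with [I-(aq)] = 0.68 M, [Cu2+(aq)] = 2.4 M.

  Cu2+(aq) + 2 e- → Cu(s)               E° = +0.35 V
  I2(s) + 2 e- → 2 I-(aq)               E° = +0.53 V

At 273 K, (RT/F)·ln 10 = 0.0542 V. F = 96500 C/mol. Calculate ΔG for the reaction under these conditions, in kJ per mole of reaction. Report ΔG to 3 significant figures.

With I₂/I⁻ reduced at the cathode, E°cell = +0.53 − (+0.35) = +0.18 V and n = 2.
The reaction quotient is [I-(aq)]^2·[Cu2+(aq)] = 1.11; by Nernst, E = +0.18 − (0.0542/2)(0.045) = +0.1788 V.
Finally ΔG = −nFE = −(2)(96500 C/mol)(+0.1788 V) = −34.5 kJ/mol.

−34.5 kJ/mol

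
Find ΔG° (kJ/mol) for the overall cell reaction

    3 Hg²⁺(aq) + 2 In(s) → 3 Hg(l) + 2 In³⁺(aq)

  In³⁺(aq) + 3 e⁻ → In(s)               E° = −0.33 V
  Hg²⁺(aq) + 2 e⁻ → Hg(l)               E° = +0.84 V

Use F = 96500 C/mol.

In the reaction as written Hg²⁺(aq) is reduced, so the Hg²⁺/Hg couple is the cathode and In³⁺/In is the anode.
E°cell = +0.84 − (−0.33) = +1.17 V; balancing electrons gives n = 6.
ΔG° = −nFE°cell = −(6)(96500)(+1.17) J/mol = −677 kJ/mol.

−677 kJ/mol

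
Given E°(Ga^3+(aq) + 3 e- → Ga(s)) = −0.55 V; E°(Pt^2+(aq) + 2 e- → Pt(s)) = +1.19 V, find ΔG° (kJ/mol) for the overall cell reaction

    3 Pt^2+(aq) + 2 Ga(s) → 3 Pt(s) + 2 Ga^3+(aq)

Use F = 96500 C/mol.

In the reaction as written Pt^2+(aq) is reduced, so the Pt²⁺/Pt couple is the cathode and Ga³⁺/Ga is the anode.
E°cell = +1.19 − (−0.55) = +1.74 V; balancing electrons gives n = 6.
ΔG° = −nFE°cell = −(6)(96500)(+1.74) J/mol = −1007 kJ/mol.

−1007 kJ/mol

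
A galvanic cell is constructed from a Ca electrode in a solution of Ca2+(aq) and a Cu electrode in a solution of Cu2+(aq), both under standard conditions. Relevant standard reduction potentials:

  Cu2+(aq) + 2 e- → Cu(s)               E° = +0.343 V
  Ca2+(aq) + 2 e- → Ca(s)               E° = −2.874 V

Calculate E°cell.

+3.217 V

The Cu²⁺/Cu couple has the higher E°, so Cu ion is reduced (cathode) and Ca is oxidized (anode).
E°cell = E°(cathode) − E°(anode) = +0.343 − (−2.874) = +3.217 V.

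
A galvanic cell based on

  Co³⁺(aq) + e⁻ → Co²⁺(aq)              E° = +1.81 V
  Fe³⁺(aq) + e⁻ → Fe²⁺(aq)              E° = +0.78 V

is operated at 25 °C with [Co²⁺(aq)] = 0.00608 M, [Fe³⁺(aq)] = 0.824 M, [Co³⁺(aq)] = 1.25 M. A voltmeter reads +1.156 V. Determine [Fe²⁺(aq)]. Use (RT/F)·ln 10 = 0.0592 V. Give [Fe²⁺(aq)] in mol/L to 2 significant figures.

With Co³⁺/Co²⁺ at the cathode and Fe³⁺/Fe²⁺ at the anode, E°cell = +1.81 − (+0.78) = +1.03 V (n = 1).
From the Nernst equation, log Q = n(E° − E)/0.0592 = 1·(+1.03 − (+1.156))/0.0592 = −2.128.
The balanced reaction is Co³⁺(aq) + Fe²⁺(aq) → Co²⁺(aq) + Fe³⁺(aq), so Q = ([Co²⁺(aq)]·[Fe³⁺(aq)]) / ([Co³⁺(aq)]·[Fe²⁺(aq)]).
Solving for the unknown gives log [Fe²⁺(aq)] = −0.269, so [Fe²⁺(aq)] ≈ 0.54 M.

0.54 M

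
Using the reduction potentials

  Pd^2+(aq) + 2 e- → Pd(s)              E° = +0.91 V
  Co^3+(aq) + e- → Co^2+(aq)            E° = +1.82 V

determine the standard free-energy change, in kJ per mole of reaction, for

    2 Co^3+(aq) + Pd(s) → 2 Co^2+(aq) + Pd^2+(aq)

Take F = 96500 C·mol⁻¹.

−176 kJ/mol

In the reaction as written Co^3+(aq) is reduced, so the Co³⁺/Co²⁺ couple is the cathode and Pd²⁺/Pd is the anode.
E°cell = +1.82 − (+0.91) = +0.91 V; balancing electrons gives n = 2.
ΔG° = −nFE°cell = −(2)(96500)(+0.91) J/mol = −176 kJ/mol.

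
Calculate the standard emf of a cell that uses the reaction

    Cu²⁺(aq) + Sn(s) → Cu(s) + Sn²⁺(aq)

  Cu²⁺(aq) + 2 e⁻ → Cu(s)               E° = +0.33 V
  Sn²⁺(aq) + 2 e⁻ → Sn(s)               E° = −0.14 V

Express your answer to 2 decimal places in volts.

+0.47 V

Cu²⁺(aq) gains electrons, so the Cu²⁺/Cu couple is the cathode; the Sn²⁺/Sn couple is the anode.
E°cell = E°(cathode) − E°(anode) = +0.33 − (−0.14) = +0.47 V.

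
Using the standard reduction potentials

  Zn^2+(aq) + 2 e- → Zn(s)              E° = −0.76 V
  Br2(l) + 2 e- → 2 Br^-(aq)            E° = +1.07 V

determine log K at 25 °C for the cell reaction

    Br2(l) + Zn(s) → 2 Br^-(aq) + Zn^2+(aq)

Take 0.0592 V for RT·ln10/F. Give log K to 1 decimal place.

log K = 61.8

The Br₂/Br⁻ couple is reduced (cathode); E°cell = +1.07 − (−0.76) = +1.83 V with n = 2.
At equilibrium E = 0, so log K = nE°cell / 0.0592 = (2)(+1.83) / 0.0592 = 61.8.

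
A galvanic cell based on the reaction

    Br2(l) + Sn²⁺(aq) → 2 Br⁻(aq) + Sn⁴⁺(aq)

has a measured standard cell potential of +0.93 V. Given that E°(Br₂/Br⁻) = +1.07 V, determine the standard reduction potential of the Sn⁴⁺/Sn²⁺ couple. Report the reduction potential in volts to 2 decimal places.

In the reaction as written the Br₂/Br⁻ couple is reduced (cathode) and Sn⁴⁺/Sn²⁺ is oxidized (anode), so E°cell = E°(Br₂/Br⁻) − E°(Sn⁴⁺/Sn²⁺).
E°(Sn⁴⁺/Sn²⁺) = E°(cathode) − E°cell = +1.07 − (+0.93) = +0.14 V.

+0.14 V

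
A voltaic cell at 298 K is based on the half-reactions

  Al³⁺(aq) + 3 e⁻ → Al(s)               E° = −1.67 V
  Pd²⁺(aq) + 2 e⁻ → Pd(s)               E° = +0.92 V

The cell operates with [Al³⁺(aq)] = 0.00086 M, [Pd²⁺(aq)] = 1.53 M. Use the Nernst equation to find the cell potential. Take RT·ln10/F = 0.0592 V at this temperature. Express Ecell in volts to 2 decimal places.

Pd²⁺/Pd is reduced (cathode, E° = +0.92 V) and Al³⁺/Al is oxidized (anode).
E°cell = E°cat − E°an = +0.92 − (−1.67) = +2.59 V; n = 6.
The balanced reaction is 3 Pd²⁺(aq) + 2 Al(s) → 3 Pd(s) + 2 Al³⁺(aq), so Q = [Al³⁺(aq)]^2 / [Pd²⁺(aq)]^3 = 2.07×10^−7 and log Q = −6.685.
By the Nernst equation, E = +2.59 − (0.0592/6)·(−6.685) = +2.66 V.

+2.66 V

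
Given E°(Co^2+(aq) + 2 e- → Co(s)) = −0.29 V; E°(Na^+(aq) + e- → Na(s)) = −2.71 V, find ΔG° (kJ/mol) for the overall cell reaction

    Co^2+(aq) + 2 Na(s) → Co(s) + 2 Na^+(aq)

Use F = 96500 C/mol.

In the reaction as written Co^2+(aq) is reduced, so the Co²⁺/Co couple is the cathode and Na⁺/Na is the anode.
E°cell = −0.29 − (−2.71) = +2.42 V; balancing electrons gives n = 2.
ΔG° = −nFE°cell = −(2)(96500)(+2.42) J/mol = −467 kJ/mol.

−467 kJ/mol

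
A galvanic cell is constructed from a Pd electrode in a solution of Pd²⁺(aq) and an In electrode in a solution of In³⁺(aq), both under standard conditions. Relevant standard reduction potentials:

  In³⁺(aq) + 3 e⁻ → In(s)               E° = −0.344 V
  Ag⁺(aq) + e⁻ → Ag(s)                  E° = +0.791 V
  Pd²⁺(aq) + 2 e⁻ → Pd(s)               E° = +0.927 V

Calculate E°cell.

+1.271 V

The Pd²⁺/Pd couple has the higher E°, so Pd ion is reduced (cathode) and In is oxidized (anode).
E°cell = E°(cathode) − E°(anode) = +0.927 − (−0.344) = +1.271 V.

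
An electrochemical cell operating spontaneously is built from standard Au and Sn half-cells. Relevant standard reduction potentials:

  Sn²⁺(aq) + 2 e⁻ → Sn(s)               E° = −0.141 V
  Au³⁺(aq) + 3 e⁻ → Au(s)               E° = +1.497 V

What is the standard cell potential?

+1.638 V

The Au³⁺/Au couple has the higher E°, so Au ion is reduced (cathode) and Sn is oxidized (anode).
E°cell = E°(cathode) − E°(anode) = +1.497 − (−0.141) = +1.638 V.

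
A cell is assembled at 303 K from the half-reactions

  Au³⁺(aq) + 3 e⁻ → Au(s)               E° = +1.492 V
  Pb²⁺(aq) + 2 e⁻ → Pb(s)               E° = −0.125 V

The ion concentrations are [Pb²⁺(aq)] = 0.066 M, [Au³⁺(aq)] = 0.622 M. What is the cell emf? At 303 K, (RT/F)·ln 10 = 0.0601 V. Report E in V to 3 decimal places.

+1.648 V

The Au³⁺/Au couple has the more positive E°, so it is the cathode; Pb²⁺/Pb is the anode.
E°cell = +1.492 − (−0.125) = +1.617 V, with n = 6 electrons transferred.
Balancing gives 2 Au³⁺(aq) + 3 Pb(s) → 2 Au(s) + 3 Pb²⁺(aq); hence Q = [Pb²⁺(aq)]^3 / [Au³⁺(aq)]^2 = 0.000743 (log Q = −3.129).
By the Nernst equation, E = +1.617 − (0.0601/6)·(−3.129) = +1.648 V.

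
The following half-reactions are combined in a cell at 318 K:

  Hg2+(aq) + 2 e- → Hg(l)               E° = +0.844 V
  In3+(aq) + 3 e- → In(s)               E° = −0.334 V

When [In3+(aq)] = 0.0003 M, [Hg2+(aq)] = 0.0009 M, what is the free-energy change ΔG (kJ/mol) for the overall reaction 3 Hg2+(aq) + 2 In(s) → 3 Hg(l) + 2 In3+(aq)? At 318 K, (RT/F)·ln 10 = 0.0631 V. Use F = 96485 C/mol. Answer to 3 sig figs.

−669 kJ/mol

The standard cell potential is +0.844 − (−0.334) = +1.178 V, with n = 6 electrons in the balanced equation.
The reaction quotient is [In3+(aq)]^2 / [Hg2+(aq)]^3 = 123; by Nernst, E = +1.178 − (0.0631/6)(2.092) = +1.1560 V.
Finally ΔG = −nFE = −(6)(96485 C/mol)(+1.1560 V) = −669 kJ/mol.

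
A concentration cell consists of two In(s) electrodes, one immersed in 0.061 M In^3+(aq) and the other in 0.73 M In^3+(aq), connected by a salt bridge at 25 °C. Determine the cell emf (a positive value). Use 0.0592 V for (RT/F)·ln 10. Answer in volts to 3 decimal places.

0.021 V

For a concentration cell E°cell = 0, since both electrodes use the same couple.
The compartment with the higher In^3+(aq) concentration (0.73 M) acts as the cathode; ions are reduced there and produced at the dilute (0.061 M) anode.
With n = 3, Ecell = −(0.0592/3)·log([dilute]/[conc]) = −(0.0592/3)·log(0.061/0.73) = +0.021 V.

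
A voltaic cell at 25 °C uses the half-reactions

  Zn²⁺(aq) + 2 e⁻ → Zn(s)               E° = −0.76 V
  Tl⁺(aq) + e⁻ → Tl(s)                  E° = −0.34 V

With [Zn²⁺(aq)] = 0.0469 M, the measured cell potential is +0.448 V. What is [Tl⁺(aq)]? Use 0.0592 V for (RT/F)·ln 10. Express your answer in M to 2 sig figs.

0.64 M

With Tl⁺/Tl at the cathode and Zn²⁺/Zn at the anode, E°cell = −0.34 − (−0.76) = +0.42 V (n = 2).
Since E = E° − (0.0592/n)·log Q, log Q = n(E° − E)/0.0592 = −0.946.
The balanced reaction is 2 Tl⁺(aq) + Zn(s) → 2 Tl(s) + Zn²⁺(aq), so Q = [Zn²⁺(aq)] / [Tl⁺(aq)]^2.
Solving for the unknown gives log [Tl⁺(aq)] = −0.191, so [Tl⁺(aq)] ≈ 0.64 M.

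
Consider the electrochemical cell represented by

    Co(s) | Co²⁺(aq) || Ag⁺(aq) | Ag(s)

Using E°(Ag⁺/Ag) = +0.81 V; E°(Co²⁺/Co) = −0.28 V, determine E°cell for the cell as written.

+1.09 V

By convention the left-hand electrode in cell notation is the anode (oxidation) and the right-hand electrode is the cathode (reduction).
E°cell = E°(right) − E°(left) = +0.81 − (−0.28) = +1.09 V.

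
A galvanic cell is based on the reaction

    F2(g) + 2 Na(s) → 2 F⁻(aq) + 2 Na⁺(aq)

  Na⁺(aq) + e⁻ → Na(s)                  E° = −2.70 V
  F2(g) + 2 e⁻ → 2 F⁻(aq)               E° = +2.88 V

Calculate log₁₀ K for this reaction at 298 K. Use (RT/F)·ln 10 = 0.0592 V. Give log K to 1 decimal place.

log K = 188.5

The F₂/F⁻ couple is reduced (cathode); E°cell = +2.88 − (−2.70) = +5.58 V with n = 2.
At equilibrium E = 0, so log K = nE°cell / 0.0592 = (2)(+5.58) / 0.0592 = 188.5.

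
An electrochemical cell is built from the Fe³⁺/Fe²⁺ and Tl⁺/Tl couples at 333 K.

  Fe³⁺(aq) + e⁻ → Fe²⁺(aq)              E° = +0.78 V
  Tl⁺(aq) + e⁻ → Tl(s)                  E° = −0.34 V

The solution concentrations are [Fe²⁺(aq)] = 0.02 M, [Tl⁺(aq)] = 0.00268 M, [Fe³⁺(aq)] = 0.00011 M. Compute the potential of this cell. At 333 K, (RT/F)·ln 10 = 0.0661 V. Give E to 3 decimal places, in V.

The Fe³⁺/Fe²⁺ couple has the more positive E°, so it is the cathode; Tl⁺/Tl is the anode.
The standard potential is +0.78 − (−0.34) = +1.12 V and the balanced reaction transfers n = 1 electron.
The balanced reaction is Fe³⁺(aq) + Tl(s) → Fe²⁺(aq) + Tl⁺(aq), so Q = ([Fe²⁺(aq)]·[Tl⁺(aq)]) / [Fe³⁺(aq)] = 0.487 and log Q = −0.312.
By the Nernst equation, E = +1.12 − (0.0661/1)·(−0.312) = +1.141 V.

+1.141 V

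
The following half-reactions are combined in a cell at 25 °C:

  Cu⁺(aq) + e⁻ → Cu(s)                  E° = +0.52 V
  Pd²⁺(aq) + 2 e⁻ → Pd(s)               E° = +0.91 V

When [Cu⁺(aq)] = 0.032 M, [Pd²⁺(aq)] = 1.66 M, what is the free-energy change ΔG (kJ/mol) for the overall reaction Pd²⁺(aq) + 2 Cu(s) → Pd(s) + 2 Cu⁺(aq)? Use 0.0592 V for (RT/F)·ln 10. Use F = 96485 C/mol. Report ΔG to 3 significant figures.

The standard cell potential is +0.91 − (+0.52) = +0.39 V, with n = 2 electrons in the balanced equation.
Here Q = [Cu⁺(aq)]^2 / [Pd²⁺(aq)] = 0.000617 (log Q = −3.210), giving E = +0.39 − (0.0592/2)·(−3.210) = +0.4850 V.
ΔG = −nFE = −(2)(96485)(+0.4850) J/mol = −93.6 kJ/mol.

−93.6 kJ/mol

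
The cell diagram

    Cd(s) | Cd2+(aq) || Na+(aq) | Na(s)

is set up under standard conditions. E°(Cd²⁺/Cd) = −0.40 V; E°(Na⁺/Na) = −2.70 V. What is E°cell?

−2.30 V

By convention the left-hand electrode in cell notation is the anode (oxidation) and the right-hand electrode is the cathode (reduction).
E°cell = E°(right) − E°(left) = −2.70 − (−0.40) = −2.30 V.
The negative sign shows that, as written, the cell would require an external voltage to drive the reaction.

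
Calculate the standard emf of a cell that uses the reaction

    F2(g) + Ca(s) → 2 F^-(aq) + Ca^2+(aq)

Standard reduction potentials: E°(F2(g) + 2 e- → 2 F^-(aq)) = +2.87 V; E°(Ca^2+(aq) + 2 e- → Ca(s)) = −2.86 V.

+5.73 V

In the reaction as written, F2(g) is reduced (cathode) and Ca^2+(aq) is produced by oxidation at the anode.
E°cell = E°(cathode) − E°(anode) = +2.87 − (−2.86) = +5.73 V.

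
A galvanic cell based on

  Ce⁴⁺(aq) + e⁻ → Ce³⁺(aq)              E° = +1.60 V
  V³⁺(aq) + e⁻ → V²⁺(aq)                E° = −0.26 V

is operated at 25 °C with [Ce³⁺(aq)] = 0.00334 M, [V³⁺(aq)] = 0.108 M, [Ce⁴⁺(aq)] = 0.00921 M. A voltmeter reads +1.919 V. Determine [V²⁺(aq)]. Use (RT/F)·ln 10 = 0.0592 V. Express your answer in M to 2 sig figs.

0.39 M

Ce⁴⁺/Ce³⁺ is the cathode (higher E°); E°cell = +1.60 − (−0.26) = +1.86 V with n = 1.
Since E = E° − (0.0592/n)·log Q, log Q = n(E° − E)/0.0592 = −0.997.
Balancing electrons gives Ce⁴⁺(aq) + V²⁺(aq) → Ce³⁺(aq) + V³⁺(aq); thus Q = ([Ce³⁺(aq)]·[V³⁺(aq)]) / ([Ce⁴⁺(aq)]·[V²⁺(aq)]).
Substituting the known concentrations and solving, log [V²⁺(aq)] = −0.410 and [V²⁺(aq)] = 0.39 M.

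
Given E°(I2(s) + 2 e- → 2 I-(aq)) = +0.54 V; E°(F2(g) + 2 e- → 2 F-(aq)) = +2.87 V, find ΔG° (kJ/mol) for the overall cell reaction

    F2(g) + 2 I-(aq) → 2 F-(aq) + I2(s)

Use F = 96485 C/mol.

−450 kJ/mol

In the reaction as written F2(g) is reduced, so the F₂/F⁻ couple is the cathode and I₂/I⁻ is the anode.
E°cell = +2.87 − (+0.54) = +2.33 V; balancing electrons gives n = 2.
ΔG° = −nFE°cell = −(2)(96485)(+2.33) J/mol = −450 kJ/mol.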